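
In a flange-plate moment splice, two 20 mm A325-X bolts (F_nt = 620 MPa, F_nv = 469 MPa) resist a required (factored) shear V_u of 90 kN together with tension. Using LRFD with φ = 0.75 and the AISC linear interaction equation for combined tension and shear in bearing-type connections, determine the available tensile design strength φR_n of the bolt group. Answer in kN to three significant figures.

A_b = π·20²/4 = 314.2 mm²; f_rv = 90 × 1000 / (2 × 314.2) = 143.2 MPa.
F'_nt = 1.3 F_nt − (F_nt / φF_nv) f_rv = 1.3·620 − (620/(0.75·469))·143.2 = 553.5 MPa, capped at F_nt → F'_nt = 553.5 MPa.
R_n = F'_nt · A_b · n = 553.5 × 314.2 × 2 / 1000 = 347.8 kN.
Design strength φR_n = 0.75 × 347.8 = 261 kN.

261 kN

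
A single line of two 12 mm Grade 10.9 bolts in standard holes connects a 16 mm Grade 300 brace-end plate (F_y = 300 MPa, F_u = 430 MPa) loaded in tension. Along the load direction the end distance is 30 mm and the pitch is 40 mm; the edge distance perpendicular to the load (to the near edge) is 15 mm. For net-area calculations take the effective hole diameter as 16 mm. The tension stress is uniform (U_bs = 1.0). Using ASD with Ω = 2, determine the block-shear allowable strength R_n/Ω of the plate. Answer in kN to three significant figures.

Shear plane L_v = 30 + 1·40 = 70 mm; A_gv = 70 × 16 = 1120 mm².
A_nv = (70 − 1.5·16) × 16 = 736 mm².
A_nt = (15 − 0.5·16) × 16 = 112 mm².
0.6 F_u A_nv = 189.9 kN; 0.6 F_y A_gv = 201.6 kN → shear rupture governs the shear term.
R_n = 189.9 + 1.0 × 430 × 112 / 1000 = 238 kN.
Allowable strength R_n/Ω = 238 / 2 = 119 kN.

119 kN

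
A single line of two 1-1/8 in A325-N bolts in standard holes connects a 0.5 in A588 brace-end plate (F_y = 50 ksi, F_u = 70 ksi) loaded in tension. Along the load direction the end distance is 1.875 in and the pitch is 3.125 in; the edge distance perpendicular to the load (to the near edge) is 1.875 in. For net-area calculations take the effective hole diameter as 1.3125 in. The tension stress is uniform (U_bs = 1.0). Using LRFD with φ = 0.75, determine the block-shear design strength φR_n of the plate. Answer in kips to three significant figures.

79.7 kips

Shear plane L_v = 1.875 + 1·3.125 = 5 in; A_gv = 5 × 0.5 = 2.5 in².
A_nv = (5 − 1.5·1.3125) × 0.5 = 1.516 in².
A_nt = (1.875 − 0.5·1.3125) × 0.5 = 0.6094 in².
0.6 F_u A_nv = 63.66 kips; 0.6 F_y A_gv = 75 kips → shear rupture governs the shear term.
R_n = 63.66 + 1.0 × 70 × 0.6094 = 106.3 kips.
Design strength φR_n = 0.75 × 106.3 = 79.7 kips.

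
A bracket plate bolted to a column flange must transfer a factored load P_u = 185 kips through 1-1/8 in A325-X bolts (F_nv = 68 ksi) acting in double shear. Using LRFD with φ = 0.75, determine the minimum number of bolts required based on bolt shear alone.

2 bolts

A_b = π·1.125²/4 = 0.994 in².
Per-bolt design strength φR_n = 0.75 × 68 × 0.994 × 2 = 101.4 kips.
n ≥ 185 / 101.4 = 1.825 → use 2 bolts.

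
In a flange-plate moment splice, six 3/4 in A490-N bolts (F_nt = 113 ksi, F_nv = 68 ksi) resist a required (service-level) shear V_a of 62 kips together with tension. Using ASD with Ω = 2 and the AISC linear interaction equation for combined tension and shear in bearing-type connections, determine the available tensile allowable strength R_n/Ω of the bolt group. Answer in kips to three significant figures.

A_b = π·0.75²/4 = 0.4418 in²; f_rv = 62 / (6 × 0.4418) = 23.39 ksi.
F'_nt = 1.3 F_nt − (Ω F_nt / F_nv) f_rv = 1.3·113 − (2·113/68)·23.39 = 69.16 ksi, capped at F_nt → F'_nt = 69.16 ksi.
R_n = F'_nt · A_b · n = 69.16 × 0.4418 × 6 = 183.3 kips.
Allowable strength R_n/Ω = 183.3 / 2 = 91.7 kips.

91.7 kips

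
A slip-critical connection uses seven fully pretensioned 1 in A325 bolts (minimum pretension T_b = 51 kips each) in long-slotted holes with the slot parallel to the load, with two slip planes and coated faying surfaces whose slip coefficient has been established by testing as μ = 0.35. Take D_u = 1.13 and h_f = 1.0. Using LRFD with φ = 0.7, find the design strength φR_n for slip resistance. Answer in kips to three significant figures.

R_n = μ · D_u · h_f · T_b · n_s · n_b = 0.35 × 1.13 × 1.0 × 51 × 2 × 7 = 282.4 kips.
Design strength φR_n = 0.7 × 282.4 = 198 kips.

198 kips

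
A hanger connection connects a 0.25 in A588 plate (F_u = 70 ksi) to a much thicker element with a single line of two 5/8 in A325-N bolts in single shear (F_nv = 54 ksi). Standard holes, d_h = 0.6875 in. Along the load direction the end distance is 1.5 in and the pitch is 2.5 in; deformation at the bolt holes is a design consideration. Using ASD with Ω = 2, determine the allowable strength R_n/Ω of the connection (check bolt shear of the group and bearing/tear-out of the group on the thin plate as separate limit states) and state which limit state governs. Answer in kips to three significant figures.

Bolt shear: A_b = π·0.625²/4 = 0.3068 in²; R_n = 54 × 0.3068 × 2 × 1 = 33.13 kips → 33.13 / 2 = 16.6 kips.
Bearing (1.2 l_c t F_u ≤ 2.4 d t F_u): upper limit = 2.4·0.625·0.25·70 = 26.25 kips.
  Edge l_c = 1.5 − 0.6875/2 = 1.156 → r_n = 24.28 kips; interior l_c = 2.5 − 0.6875 = 1.812 → r_n = 26.25 kips.
  R_n,bearing = 1·24.28 + 1·26.25 = 50.53 kips → 50.53 / 2 = 25.3 kips.
Bolt shear governs: 16.6 kips.

16.6 kips (bolt shear governs)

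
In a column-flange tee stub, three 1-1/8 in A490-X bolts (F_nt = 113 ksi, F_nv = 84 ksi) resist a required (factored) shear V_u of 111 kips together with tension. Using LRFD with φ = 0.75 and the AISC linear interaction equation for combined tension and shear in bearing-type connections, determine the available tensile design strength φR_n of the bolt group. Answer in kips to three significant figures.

179 kips

A_b = π·1.125²/4 = 0.994 in²; f_rv = 111 / (3 × 0.994) = 37.22 ksi.
F'_nt = 1.3 F_nt − (F_nt / φF_nv) f_rv = 1.3·113 − (113/(0.75·84))·37.22 = 80.14 ksi, capped at F_nt → F'_nt = 80.14 ksi.
R_n = F'_nt · A_b · n = 80.14 × 0.994 × 3 = 239 kips.
Design strength φR_n = 0.75 × 239 = 179 kips.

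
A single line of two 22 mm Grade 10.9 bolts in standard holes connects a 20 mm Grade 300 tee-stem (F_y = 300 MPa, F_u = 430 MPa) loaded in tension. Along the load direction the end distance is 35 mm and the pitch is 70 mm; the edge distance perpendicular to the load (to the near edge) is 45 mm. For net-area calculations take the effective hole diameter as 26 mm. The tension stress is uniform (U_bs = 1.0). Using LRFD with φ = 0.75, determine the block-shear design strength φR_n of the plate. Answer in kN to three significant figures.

Shear plane L_v = 35 + 1·70 = 105 mm; A_gv = 105 × 20 = 2100 mm².
A_nv = (105 − 1.5·26) × 20 = 1320 mm².
A_nt = (45 − 0.5·26) × 20 = 640 mm².
0.6 F_u A_nv = 340.6 kN; 0.6 F_y A_gv = 378 kN → shear rupture governs the shear term.
R_n = 340.6 + 1.0 × 430 × 640 / 1000 = 615.8 kN.
Design strength φR_n = 0.75 × 615.8 = 462 kN.

462 kN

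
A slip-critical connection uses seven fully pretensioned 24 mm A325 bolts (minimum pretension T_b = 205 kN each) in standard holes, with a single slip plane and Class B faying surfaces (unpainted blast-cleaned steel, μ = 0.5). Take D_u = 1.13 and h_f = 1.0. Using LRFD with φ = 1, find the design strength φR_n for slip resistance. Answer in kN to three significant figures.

R_n = μ · D_u · h_f · T_b · n_s · n_b = 0.5 × 1.13 × 1.0 × 205 × 1 × 7 = 810.8 kN.
Design strength φR_n = 1 × 810.8 = 811 kN.

811 kN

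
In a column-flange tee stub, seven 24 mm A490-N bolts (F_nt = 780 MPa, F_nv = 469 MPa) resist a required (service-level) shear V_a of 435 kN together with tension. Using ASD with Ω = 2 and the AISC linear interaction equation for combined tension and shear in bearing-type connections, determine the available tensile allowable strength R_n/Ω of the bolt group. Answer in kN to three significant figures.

882 kN

A_b = π·24²/4 = 452.4 mm²; f_rv = 435 × 1000 / (7 × 452.4) = 137.4 MPa.
F'_nt = 1.3 F_nt − (Ω F_nt / F_nv) f_rv = 1.3·780 − (2·780/469)·137.4 = 557.1 MPa, capped at F_nt → F'_nt = 557.1 MPa.
R_n = F'_nt · A_b · n = 557.1 × 452.4 × 7 / 1000 = 1764 kN.
Allowable strength R_n/Ω = 1764 / 2 = 882 kN.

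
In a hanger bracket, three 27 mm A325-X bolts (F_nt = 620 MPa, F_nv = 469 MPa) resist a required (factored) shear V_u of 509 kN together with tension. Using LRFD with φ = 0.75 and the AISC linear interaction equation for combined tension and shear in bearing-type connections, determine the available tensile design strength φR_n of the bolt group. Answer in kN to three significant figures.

365 kN

A_b = π·27²/4 = 572.6 mm²; f_rv = 509 × 1000 / (3 × 572.6) = 296.3 MPa.
F'_nt = 1.3 F_nt − (F_nt / φF_nv) f_rv = 1.3·620 − (620/(0.75·469))·296.3 = 283.7 MPa, capped at F_nt → F'_nt = 283.7 MPa.
R_n = F'_nt · A_b · n = 283.7 × 572.6 × 3 / 1000 = 487.3 kN.
Design strength φR_n = 0.75 × 487.3 = 365 kN.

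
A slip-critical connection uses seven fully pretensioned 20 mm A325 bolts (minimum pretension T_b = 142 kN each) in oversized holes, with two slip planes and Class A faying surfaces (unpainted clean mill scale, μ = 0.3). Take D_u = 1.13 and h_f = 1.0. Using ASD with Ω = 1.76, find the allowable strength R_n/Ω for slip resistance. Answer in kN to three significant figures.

383 kN

R_n = μ · D_u · h_f · T_b · n_s · n_b = 0.3 × 1.13 × 1.0 × 142 × 2 × 7 = 673.9 kN.
Allowable strength R_n/Ω = 673.9 / 1.76 = 383 kN.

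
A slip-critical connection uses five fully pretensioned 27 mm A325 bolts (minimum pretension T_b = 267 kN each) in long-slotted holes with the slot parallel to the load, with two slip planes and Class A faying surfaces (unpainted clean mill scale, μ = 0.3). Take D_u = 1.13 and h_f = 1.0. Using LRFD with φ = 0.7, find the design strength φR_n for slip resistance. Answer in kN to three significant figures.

634 kN

R_n = μ · D_u · h_f · T_b · n_s · n_b = 0.3 × 1.13 × 1.0 × 267 × 2 × 5 = 905.1 kN.
Design strength φR_n = 0.7 × 905.1 = 634 kN.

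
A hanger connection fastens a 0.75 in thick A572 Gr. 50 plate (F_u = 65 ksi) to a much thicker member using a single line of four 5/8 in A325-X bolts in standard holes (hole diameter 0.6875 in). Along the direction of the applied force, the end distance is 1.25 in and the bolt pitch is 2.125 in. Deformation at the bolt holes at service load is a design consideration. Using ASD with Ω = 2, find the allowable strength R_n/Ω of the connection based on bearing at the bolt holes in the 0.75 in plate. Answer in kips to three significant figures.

Per bolt r_n = 1.2 l_c t F_u ≤ 2.4 d t F_u; upper limit = 2.4 × 0.625 × 0.75 × 65 = 73.12 kips.
Edge bolt: l_c = 1.25 − 0.6875/2 = 0.9062 in → 1.2 × 0.9062 × 0.75 × 65 = 53.02 → r_n = 53.02 kips.
Interior bolts: l_c = 2.125 − 0.6875 = 1.438 in → 1.2 × 1.438 × 0.75 × 65 = 84.09 → r_n = 73.12 kips.
R_n = 1 × 53.02 + 3 × 73.12 = 272.4 kips.
Allowable strength R_n/Ω = 272.4 / 2 = 136 kips.

136 kips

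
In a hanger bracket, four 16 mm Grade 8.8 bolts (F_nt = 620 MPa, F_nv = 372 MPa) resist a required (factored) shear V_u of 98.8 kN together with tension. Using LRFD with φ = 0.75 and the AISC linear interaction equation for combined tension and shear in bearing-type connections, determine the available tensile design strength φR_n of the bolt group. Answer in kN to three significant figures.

A_b = π·16²/4 = 201.1 mm²; f_rv = 98.8 × 1000 / (4 × 201.1) = 122.8 MPa.
F'_nt = 1.3 F_nt − (F_nt / φF_nv) f_rv = 1.3·620 − (620/(0.75·372))·122.8 = 533 MPa, capped at F_nt → F'_nt = 533 MPa.
R_n = F'_nt · A_b · n = 533 × 201.1 × 4 / 1000 = 428.7 kN.
Design strength φR_n = 0.75 × 428.7 = 322 kN.

322 kN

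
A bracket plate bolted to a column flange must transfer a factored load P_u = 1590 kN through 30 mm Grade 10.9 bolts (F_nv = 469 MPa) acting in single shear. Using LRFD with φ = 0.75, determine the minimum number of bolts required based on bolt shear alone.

7 bolts

A_b = π·30²/4 = 706.9 mm².
Per-bolt design strength φR_n = 0.75 × 469 × 706.9 × 1 / 1000 = 248.6 kN.
n ≥ 1590 / 248.6 = 6.395 → use 7 bolts.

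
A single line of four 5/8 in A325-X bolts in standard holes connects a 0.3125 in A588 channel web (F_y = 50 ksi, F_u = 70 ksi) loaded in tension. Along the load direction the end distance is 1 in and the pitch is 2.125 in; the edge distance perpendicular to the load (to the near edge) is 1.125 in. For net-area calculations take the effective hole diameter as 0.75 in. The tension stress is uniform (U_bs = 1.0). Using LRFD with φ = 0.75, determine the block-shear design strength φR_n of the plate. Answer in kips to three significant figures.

Shear plane L_v = 1 + 3·2.125 = 7.375 in; A_gv = 7.375 × 0.3125 = 2.305 in².
A_nv = (7.375 − 3.5·0.75) × 0.3125 = 1.484 in².
A_nt = (1.125 − 0.5·0.75) × 0.3125 = 0.2344 in².
0.6 F_u A_nv = 62.34 kips; 0.6 F_y A_gv = 69.14 kips → shear rupture governs the shear term.
R_n = 62.34 + 1.0 × 70 × 0.2344 = 78.75 kips.
Design strength φR_n = 0.75 × 78.75 = 59.1 kips.

59.1 kips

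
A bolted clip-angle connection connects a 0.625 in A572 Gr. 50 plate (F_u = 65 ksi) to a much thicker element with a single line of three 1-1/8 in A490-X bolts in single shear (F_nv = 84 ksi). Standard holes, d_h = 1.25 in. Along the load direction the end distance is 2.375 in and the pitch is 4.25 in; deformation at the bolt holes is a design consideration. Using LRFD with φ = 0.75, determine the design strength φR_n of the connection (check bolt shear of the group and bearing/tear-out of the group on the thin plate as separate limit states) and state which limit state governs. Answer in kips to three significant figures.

Bolt shear: A_b = π·1.125²/4 = 0.994 in²; R_n = 84 × 0.994 × 3 × 1 = 250.5 kips → 0.75 × 250.5 = 188 kips.
Bearing (1.2 l_c t F_u ≤ 2.4 d t F_u): upper limit = 2.4·1.125·0.625·65 = 109.7 kips.
  Edge l_c = 2.375 − 1.25/2 = 1.75 → r_n = 85.31 kips; interior l_c = 4.25 − 1.25 = 3 → r_n = 109.7 kips.
  R_n,bearing = 1·85.31 + 2·109.7 = 304.7 kips → 0.75 × 304.7 = 229 kips.
Bolt shear governs: 188 kips.

188 kips (bolt shear governs)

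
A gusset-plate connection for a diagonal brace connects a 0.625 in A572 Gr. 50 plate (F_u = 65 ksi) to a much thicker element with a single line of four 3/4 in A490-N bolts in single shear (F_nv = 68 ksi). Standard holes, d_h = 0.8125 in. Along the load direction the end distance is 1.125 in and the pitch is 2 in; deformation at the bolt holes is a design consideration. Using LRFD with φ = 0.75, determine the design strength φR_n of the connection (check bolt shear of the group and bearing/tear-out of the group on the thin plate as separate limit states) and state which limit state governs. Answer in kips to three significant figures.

Bolt shear: A_b = π·0.75²/4 = 0.4418 in²; R_n = 68 × 0.4418 × 4 × 1 = 120.2 kips → 0.75 × 120.2 = 90.1 kips.
Bearing (1.2 l_c t F_u ≤ 2.4 d t F_u): upper limit = 2.4·0.75·0.625·65 = 73.12 kips.
  Edge l_c = 1.125 − 0.8125/2 = 0.7188 → r_n = 35.04 kips; interior l_c = 2 − 0.8125 = 1.188 → r_n = 57.89 kips.
  R_n,bearing = 1·35.04 + 3·57.89 = 208.7 kips → 0.75 × 208.7 = 157 kips.
Bolt shear governs: 90.1 kips.

90.1 kips (bolt shear governs)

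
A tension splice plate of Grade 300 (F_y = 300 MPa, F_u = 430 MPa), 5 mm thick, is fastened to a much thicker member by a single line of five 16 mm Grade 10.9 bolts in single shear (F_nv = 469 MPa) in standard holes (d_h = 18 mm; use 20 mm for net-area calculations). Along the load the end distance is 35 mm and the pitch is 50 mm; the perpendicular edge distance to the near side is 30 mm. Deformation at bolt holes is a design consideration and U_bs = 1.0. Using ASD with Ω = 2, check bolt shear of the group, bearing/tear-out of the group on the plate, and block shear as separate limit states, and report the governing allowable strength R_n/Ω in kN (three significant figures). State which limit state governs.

Bolt shear: A_b = π·16²/4 = 201.1 mm²; R_n = 469 × 201.1 × 5 × 1 / 1000 = 471.5 kN → 471.5 / 2 = 236 kN.
Bearing: edge l_c = 26, r_n = 67.08 kN; interior l_c = 32, r_n = 82.56 kN; R_n = 67.08 + 4·82.56 = 397.3 kN → 199 kN.
Block shear: A_gv = 1175, A_nv = 725, A_nt = 100 mm²; R_n = min(0.6F_uA_nv, 0.6F_yA_gv) + U_bs·F_u·A_nt = 230.1 kN → 115 kN.
Block shear governs: 115 kN.

115 kN (block shear governs)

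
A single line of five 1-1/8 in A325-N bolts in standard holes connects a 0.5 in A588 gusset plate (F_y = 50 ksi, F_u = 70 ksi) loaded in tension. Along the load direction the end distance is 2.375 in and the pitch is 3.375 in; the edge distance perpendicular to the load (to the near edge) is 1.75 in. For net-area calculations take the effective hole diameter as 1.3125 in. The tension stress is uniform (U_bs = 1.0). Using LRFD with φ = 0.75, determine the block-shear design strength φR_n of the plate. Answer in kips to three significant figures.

186 kips

Shear plane L_v = 2.375 + 4·3.375 = 15.88 in; A_gv = 15.88 × 0.5 = 7.938 in².
A_nv = (15.88 − 4.5·1.3125) × 0.5 = 4.984 in².
A_nt = (1.75 − 0.5·1.3125) × 0.5 = 0.5469 in².
0.6 F_u A_nv = 209.3 kips; 0.6 F_y A_gv = 238.1 kips → shear rupture governs the shear term.
R_n = 209.3 + 1.0 × 70 × 0.5469 = 247.6 kips.
Design strength φR_n = 0.75 × 247.6 = 186 kips.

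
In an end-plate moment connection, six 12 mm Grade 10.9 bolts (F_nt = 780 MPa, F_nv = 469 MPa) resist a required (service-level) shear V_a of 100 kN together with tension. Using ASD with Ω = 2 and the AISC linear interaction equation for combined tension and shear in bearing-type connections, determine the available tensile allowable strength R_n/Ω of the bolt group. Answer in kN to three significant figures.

A_b = π·12²/4 = 113.1 mm²; f_rv = 100 × 1000 / (6 × 113.1) = 147.4 MPa.
F'_nt = 1.3 F_nt − (Ω F_nt / F_nv) f_rv = 1.3·780 − (2·780/469)·147.4 = 523.8 MPa, capped at F_nt → F'_nt = 523.8 MPa.
R_n = F'_nt · A_b · n = 523.8 × 113.1 × 6 / 1000 = 355.5 kN.
Allowable strength R_n/Ω = 355.5 / 2 = 178 kN.

178 kN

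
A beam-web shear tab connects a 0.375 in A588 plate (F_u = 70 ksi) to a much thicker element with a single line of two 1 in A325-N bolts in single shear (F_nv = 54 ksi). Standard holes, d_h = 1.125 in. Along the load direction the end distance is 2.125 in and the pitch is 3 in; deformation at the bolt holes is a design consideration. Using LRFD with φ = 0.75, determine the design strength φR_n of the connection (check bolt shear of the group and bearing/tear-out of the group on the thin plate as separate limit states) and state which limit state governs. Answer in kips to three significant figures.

63.6 kips (bolt shear governs)

Bolt shear: A_b = π·1²/4 = 0.7854 in²; R_n = 54 × 0.7854 × 2 × 1 = 84.82 kips → 0.75 × 84.82 = 63.6 kips.
Bearing (1.2 l_c t F_u ≤ 2.4 d t F_u): upper limit = 2.4·1·0.375·70 = 63 kips.
  Edge l_c = 2.125 − 1.125/2 = 1.562 → r_n = 49.22 kips; interior l_c = 3 − 1.125 = 1.875 → r_n = 59.06 kips.
  R_n,bearing = 1·49.22 + 1·59.06 = 108.3 kips → 0.75 × 108.3 = 81.2 kips.
Bolt shear governs: 63.6 kips.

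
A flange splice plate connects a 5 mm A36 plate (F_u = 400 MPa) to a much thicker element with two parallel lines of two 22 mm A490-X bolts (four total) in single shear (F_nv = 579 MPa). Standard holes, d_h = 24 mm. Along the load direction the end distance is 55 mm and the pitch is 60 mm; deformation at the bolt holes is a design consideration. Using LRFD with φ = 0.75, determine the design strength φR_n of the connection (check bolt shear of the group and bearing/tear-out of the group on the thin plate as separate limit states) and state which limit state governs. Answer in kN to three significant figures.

284 kN (bearing governs)

Bolt shear: A_b = π·22²/4 = 380.1 mm²; R_n = 579 × 380.1 × 4 × 1 / 1000 = 880.4 kN → 0.75 × 880.4 = 660 kN.
Bearing (1.2 l_c t F_u ≤ 2.4 d t F_u): upper limit = 2.4·22·5·400 / 1000 = 105.6 kN.
  Edge l_c = 55 − 24/2 = 43 → r_n = 103.2 kN; interior l_c = 60 − 24 = 36 → r_n = 86.4 kN.
  R_n,bearing = 2·103.2 + 2·86.4 = 379.2 kN → 0.75 × 379.2 = 284 kN.
Bearing governs: 284 kN.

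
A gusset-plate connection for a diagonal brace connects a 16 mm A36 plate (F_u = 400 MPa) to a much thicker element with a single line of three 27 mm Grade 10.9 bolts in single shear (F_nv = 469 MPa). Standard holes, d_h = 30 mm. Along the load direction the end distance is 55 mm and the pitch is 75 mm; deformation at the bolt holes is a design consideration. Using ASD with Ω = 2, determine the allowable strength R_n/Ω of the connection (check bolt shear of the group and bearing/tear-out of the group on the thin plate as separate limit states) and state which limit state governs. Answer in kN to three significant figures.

Bolt shear: A_b = π·27²/4 = 572.6 mm²; R_n = 469 × 572.6 × 3 × 1 / 1000 = 805.6 kN → 805.6 / 2 = 403 kN.
Bearing (1.2 l_c t F_u ≤ 2.4 d t F_u): upper limit = 2.4·27·16·400 / 1000 = 414.7 kN.
  Edge l_c = 55 − 30/2 = 40 → r_n = 307.2 kN; interior l_c = 75 − 30 = 45 → r_n = 345.6 kN.
  R_n,bearing = 1·307.2 + 2·345.6 = 998.4 kN → 998.4 / 2 = 499 kN.
Bolt shear governs: 403 kN.

403 kN (bolt shear governs)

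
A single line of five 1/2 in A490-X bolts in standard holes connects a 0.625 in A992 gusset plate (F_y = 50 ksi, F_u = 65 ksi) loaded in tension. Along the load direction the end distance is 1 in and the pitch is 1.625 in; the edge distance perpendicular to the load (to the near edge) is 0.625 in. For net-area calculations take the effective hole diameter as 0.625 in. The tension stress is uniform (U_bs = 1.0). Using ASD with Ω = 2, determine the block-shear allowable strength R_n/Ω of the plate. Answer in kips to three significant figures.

63.5 kips

Shear plane L_v = 1 + 4·1.625 = 7.5 in; A_gv = 7.5 × 0.625 = 4.688 in².
A_nv = (7.5 − 4.5·0.625) × 0.625 = 2.93 in².
A_nt = (0.625 − 0.5·0.625) × 0.625 = 0.1953 in².
0.6 F_u A_nv = 114.3 kips; 0.6 F_y A_gv = 140.6 kips → shear rupture governs the shear term.
R_n = 114.3 + 1.0 × 65 × 0.1953 = 127 kips.
Allowable strength R_n/Ω = 127 / 2 = 63.5 kips.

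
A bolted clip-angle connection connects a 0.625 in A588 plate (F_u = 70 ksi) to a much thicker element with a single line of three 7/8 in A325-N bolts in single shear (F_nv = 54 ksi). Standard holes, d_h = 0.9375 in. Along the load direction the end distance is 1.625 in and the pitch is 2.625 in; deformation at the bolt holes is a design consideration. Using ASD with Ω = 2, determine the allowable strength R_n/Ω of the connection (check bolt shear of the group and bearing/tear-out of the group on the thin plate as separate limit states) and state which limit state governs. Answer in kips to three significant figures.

Bolt shear: A_b = π·0.875²/4 = 0.6013 in²; R_n = 54 × 0.6013 × 3 × 1 = 97.41 kips → 97.41 / 2 = 48.7 kips.
Bearing (1.2 l_c t F_u ≤ 2.4 d t F_u): upper limit = 2.4·0.875·0.625·70 = 91.88 kips.
  Edge l_c = 1.625 − 0.9375/2 = 1.156 → r_n = 60.7 kips; interior l_c = 2.625 − 0.9375 = 1.688 → r_n = 88.59 kips.
  R_n,bearing = 1·60.7 + 2·88.59 = 237.9 kips → 237.9 / 2 = 119 kips.
Bolt shear governs: 48.7 kips.

48.7 kips (bolt shear governs)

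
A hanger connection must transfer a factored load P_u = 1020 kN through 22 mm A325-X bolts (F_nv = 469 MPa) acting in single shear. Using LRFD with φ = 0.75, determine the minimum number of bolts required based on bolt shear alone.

A_b = π·22²/4 = 380.1 mm².
Per-bolt design strength φR_n = 0.75 × 469 × 380.1 × 1 / 1000 = 133.7 kN.
n ≥ 1020 / 133.7 = 7.628 → use 8 bolts.

8 bolts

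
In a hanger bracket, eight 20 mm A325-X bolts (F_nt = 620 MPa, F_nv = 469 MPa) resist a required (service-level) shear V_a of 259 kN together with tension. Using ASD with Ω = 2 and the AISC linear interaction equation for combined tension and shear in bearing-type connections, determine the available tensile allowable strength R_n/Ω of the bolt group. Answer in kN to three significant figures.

A_b = π·20²/4 = 314.2 mm²; f_rv = 259 × 1000 / (8 × 314.2) = 103.1 MPa.
F'_nt = 1.3 F_nt − (Ω F_nt / F_nv) f_rv = 1.3·620 − (2·620/469)·103.1 = 533.5 MPa, capped at F_nt → F'_nt = 533.5 MPa.
R_n = F'_nt · A_b · n = 533.5 × 314.2 × 8 / 1000 = 1341 kN.
Allowable strength R_n/Ω = 1341 / 2 = 670 kN.

670 kN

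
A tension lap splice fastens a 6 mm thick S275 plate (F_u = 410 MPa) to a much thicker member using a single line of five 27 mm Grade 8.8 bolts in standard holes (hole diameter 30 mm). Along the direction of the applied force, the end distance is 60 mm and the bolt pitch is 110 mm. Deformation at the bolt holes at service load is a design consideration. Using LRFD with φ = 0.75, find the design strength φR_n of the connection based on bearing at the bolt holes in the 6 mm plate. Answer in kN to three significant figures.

Per bolt r_n = 1.2 l_c t F_u ≤ 2.4 d t F_u; upper limit = 2.4 × 27 × 6 × 410 / 1000 = 159.4 kN.
Edge bolt: l_c = 60 − 30/2 = 45 mm → 1.2 × 45 × 6 × 410 / 1000 = 132.8 → r_n = 132.8 kN.
Interior bolts: l_c = 110 − 30 = 80 mm → 1.2 × 80 × 6 × 410 / 1000 = 236.2 → r_n = 159.4 kN.
R_n = 1 × 132.8 + 4 × 159.4 = 770.5 kN.
Design strength φR_n = 0.75 × 770.5 = 578 kN.

578 kN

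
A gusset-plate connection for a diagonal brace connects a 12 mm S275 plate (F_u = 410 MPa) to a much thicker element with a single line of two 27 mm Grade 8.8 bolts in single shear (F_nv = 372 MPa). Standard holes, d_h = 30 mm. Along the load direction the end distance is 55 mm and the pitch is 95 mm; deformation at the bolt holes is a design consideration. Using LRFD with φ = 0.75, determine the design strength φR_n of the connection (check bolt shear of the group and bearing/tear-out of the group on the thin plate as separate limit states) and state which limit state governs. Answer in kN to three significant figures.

319 kN (bolt shear governs)

Bolt shear: A_b = π·27²/4 = 572.6 mm²; R_n = 372 × 572.6 × 2 × 1 / 1000 = 426 kN → 0.75 × 426 = 319 kN.
Bearing (1.2 l_c t F_u ≤ 2.4 d t F_u): upper limit = 2.4·27·12·410 / 1000 = 318.8 kN.
  Edge l_c = 55 − 30/2 = 40 → r_n = 236.2 kN; interior l_c = 95 − 30 = 65 → r_n = 318.8 kN.
  R_n,bearing = 1·236.2 + 1·318.8 = 555 kN → 0.75 × 555 = 416 kN.
Bolt shear governs: 319 kN.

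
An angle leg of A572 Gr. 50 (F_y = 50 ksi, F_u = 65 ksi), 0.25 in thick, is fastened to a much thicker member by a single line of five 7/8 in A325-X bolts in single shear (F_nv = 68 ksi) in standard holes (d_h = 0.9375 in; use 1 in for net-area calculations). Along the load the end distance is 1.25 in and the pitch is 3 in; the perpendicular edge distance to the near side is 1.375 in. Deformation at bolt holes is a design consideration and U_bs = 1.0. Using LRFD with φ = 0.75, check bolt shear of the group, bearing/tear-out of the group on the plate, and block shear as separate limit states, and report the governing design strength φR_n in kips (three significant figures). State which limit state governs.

Bolt shear: A_b = π·0.875²/4 = 0.6013 in²; R_n = 68 × 0.6013 × 5 × 1 = 204.4 kips → 0.75 × 204.4 = 153 kips.
Bearing: edge l_c = 0.7812, r_n = 15.23 kips; interior l_c = 2.062, r_n = 34.12 kips; R_n = 15.23 + 4·34.12 = 151.7 kips → 114 kips.
Block shear: A_gv = 3.312, A_nv = 2.188, A_nt = 0.2188 in²; R_n = min(0.6F_uA_nv, 0.6F_yA_gv) + U_bs·F_u·A_nt = 99.53 kips → 74.6 kips.
Block shear governs: 74.6 kips.

74.6 kips (block shear governs)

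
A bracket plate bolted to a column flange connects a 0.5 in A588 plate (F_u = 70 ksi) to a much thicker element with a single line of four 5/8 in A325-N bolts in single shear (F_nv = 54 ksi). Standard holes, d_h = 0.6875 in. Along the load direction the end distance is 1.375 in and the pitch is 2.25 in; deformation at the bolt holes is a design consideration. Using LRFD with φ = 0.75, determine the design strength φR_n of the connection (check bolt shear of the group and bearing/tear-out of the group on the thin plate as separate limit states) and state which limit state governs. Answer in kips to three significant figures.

Bolt shear: A_b = π·0.625²/4 = 0.3068 in²; R_n = 54 × 0.3068 × 4 × 1 = 66.27 kips → 0.75 × 66.27 = 49.7 kips.
Bearing (1.2 l_c t F_u ≤ 2.4 d t F_u): upper limit = 2.4·0.625·0.5·70 = 52.5 kips.
  Edge l_c = 1.375 − 0.6875/2 = 1.031 → r_n = 43.31 kips; interior l_c = 2.25 − 0.6875 = 1.562 → r_n = 52.5 kips.
  R_n,bearing = 1·43.31 + 3·52.5 = 200.8 kips → 0.75 × 200.8 = 151 kips.
Bolt shear governs: 49.7 kips.

49.7 kips (bolt shear governs)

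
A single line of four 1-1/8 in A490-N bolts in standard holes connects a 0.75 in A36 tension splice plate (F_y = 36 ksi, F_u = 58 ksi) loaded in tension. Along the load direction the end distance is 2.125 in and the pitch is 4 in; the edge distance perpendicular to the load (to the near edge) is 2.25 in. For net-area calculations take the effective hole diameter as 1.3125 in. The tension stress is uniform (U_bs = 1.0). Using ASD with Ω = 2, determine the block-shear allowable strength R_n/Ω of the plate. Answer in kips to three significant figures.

149 kips

Shear plane L_v = 2.125 + 3·4 = 14.12 in; A_gv = 14.12 × 0.75 = 10.59 in².
A_nv = (14.12 − 3.5·1.3125) × 0.75 = 7.148 in².
A_nt = (2.25 − 0.5·1.3125) × 0.75 = 1.195 in².
0.6 F_u A_nv = 248.8 kips; 0.6 F_y A_gv = 228.8 kips → shear yielding governs the shear term.
R_n = 228.8 + 1.0 × 58 × 1.195 = 298.2 kips.
Allowable strength R_n/Ω = 298.2 / 2 = 149 kips.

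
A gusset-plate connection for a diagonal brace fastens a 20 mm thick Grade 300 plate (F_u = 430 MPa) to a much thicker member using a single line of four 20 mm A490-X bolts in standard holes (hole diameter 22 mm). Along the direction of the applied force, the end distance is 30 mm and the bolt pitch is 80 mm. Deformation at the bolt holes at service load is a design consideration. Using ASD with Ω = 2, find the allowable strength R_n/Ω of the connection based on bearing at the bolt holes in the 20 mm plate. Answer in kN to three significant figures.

717 kN

Per bolt r_n = 1.2 l_c t F_u ≤ 2.4 d t F_u; upper limit = 2.4 × 20 × 20 × 430 / 1000 = 412.8 kN.
Edge bolt: l_c = 30 − 22/2 = 19 mm → 1.2 × 19 × 20 × 430 / 1000 = 196.1 → r_n = 196.1 kN.
Interior bolts: l_c = 80 − 22 = 58 mm → 1.2 × 58 × 20 × 430 / 1000 = 598.6 → r_n = 412.8 kN.
R_n = 1 × 196.1 + 3 × 412.8 = 1434 kN.
Allowable strength R_n/Ω = 1434 / 2 = 717 kN.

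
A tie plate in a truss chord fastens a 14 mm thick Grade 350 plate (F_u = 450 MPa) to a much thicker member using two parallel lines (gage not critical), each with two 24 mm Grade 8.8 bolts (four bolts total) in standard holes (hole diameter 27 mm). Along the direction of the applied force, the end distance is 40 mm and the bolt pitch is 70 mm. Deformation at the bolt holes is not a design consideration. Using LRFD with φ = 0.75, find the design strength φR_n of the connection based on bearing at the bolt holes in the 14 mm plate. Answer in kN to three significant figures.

Per bolt r_n = 1.5 l_c t F_u ≤ 3.0 d t F_u; upper limit = 3.0 × 24 × 14 × 450 / 1000 = 453.6 kN.
Edge bolt: l_c = 40 − 27/2 = 26.5 mm → 1.5 × 26.5 × 14 × 450 / 1000 = 250.4 → r_n = 250.4 kN.
Interior bolts: l_c = 70 − 27 = 43 mm → 1.5 × 43 × 14 × 450 / 1000 = 406.4 → r_n = 406.4 kN.
R_n = 2 × 250.4 + 2 × 406.4 = 1314 kN.
Design strength φR_n = 0.75 × 1314 = 985 kN.

985 kN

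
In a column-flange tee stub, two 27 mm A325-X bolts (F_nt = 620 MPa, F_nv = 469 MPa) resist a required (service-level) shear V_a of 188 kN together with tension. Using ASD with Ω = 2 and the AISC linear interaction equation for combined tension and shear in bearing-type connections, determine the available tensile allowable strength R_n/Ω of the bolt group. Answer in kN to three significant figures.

213 kN

A_b = π·27²/4 = 572.6 mm²; f_rv = 188 × 1000 / (2 × 572.6) = 164.2 MPa.
F'_nt = 1.3 F_nt − (Ω F_nt / F_nv) f_rv = 1.3·620 − (2·620/469)·164.2 = 371.9 MPa, capped at F_nt → F'_nt = 371.9 MPa.
R_n = F'_nt · A_b · n = 371.9 × 572.6 × 2 / 1000 = 425.9 kN.
Allowable strength R_n/Ω = 425.9 / 2 = 213 kN.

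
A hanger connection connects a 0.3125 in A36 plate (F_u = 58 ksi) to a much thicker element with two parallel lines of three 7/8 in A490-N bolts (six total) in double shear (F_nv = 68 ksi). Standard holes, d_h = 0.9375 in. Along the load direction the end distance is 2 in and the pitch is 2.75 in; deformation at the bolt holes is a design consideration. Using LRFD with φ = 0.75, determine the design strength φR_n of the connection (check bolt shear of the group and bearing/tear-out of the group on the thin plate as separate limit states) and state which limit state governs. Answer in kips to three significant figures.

Bolt shear: A_b = π·0.875²/4 = 0.6013 in²; R_n = 68 × 0.6013 × 6 × 2 = 490.7 kips → 0.75 × 490.7 = 368 kips.
Bearing (1.2 l_c t F_u ≤ 2.4 d t F_u): upper limit = 2.4·0.875·0.3125·58 = 38.06 kips.
  Edge l_c = 2 − 0.9375/2 = 1.531 → r_n = 33.3 kips; interior l_c = 2.75 − 0.9375 = 1.812 → r_n = 38.06 kips.
  R_n,bearing = 2·33.3 + 4·38.06 = 218.9 kips → 0.75 × 218.9 = 164 kips.
Bearing governs: 164 kips.

164 kips (bearing governs)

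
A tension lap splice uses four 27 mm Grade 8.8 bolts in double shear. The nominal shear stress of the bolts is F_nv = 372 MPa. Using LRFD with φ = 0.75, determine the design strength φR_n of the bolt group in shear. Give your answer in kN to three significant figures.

A_b = π × 27² / 4 = 572.6 mm².
R_n = F_nv · A_b · n · n_s = 372 × 572.6 × 4 × 2 / 1000 = 1704 kN.
Design strength φR_n = 0.75 × 1704 = 1280 kN.

1280 kN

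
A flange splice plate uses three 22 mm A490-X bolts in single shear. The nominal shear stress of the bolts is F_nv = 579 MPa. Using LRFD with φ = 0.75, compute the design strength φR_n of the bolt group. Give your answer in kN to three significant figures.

495 kN

A_b = π × 22² / 4 = 380.1 mm².
R_n = F_nv · A_b · n · n_s = 579 × 380.1 × 3 × 1 / 1000 = 660.3 kN.
Design strength φR_n = 0.75 × 660.3 = 495 kN.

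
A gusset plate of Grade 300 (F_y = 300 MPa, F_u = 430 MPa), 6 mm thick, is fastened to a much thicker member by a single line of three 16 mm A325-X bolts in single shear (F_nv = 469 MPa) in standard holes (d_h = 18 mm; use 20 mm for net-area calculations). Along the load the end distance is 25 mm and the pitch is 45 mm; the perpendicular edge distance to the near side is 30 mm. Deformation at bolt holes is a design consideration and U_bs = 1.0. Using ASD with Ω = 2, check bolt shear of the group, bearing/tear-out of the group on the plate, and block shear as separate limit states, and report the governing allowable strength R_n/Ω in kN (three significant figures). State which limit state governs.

Bolt shear: A_b = π·16²/4 = 201.1 mm²; R_n = 469 × 201.1 × 3 × 1 / 1000 = 282.9 kN → 282.9 / 2 = 141 kN.
Bearing: edge l_c = 16, r_n = 49.54 kN; interior l_c = 27, r_n = 83.59 kN; R_n = 49.54 + 2·83.59 = 216.7 kN → 108 kN.
Block shear: A_gv = 690, A_nv = 390, A_nt = 120 mm²; R_n = min(0.6F_uA_nv, 0.6F_yA_gv) + U_bs·F_u·A_nt = 152.2 kN → 76.1 kN.
Block shear governs: 76.1 kN.

76.1 kN (block shear governs)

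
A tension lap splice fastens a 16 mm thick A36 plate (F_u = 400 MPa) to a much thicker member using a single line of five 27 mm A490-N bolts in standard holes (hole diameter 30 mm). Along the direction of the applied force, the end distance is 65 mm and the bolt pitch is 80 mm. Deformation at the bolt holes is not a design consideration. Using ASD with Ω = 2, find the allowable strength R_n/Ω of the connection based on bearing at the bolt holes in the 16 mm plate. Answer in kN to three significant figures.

1200 kN

Per bolt r_n = 1.5 l_c t F_u ≤ 3.0 d t F_u; upper limit = 3.0 × 27 × 16 × 400 / 1000 = 518.4 kN.
Edge bolt: l_c = 65 − 30/2 = 50 mm → 1.5 × 50 × 16 × 400 / 1000 = 480 → r_n = 480 kN.
Interior bolts: l_c = 80 − 30 = 50 mm → 1.5 × 50 × 16 × 400 / 1000 = 480 → r_n = 480 kN.
R_n = 1 × 480 + 4 × 480 = 2400 kN.
Allowable strength R_n/Ω = 2400 / 2 = 1200 kN.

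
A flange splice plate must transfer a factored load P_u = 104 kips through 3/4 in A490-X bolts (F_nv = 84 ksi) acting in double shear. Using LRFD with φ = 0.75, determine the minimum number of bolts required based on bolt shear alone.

A_b = π·0.75²/4 = 0.4418 in².
Per-bolt design strength φR_n = 0.75 × 84 × 0.4418 × 2 = 55.67 kips.
n ≥ 104 / 55.67 = 1.868 → use 2 bolts.

2 bolts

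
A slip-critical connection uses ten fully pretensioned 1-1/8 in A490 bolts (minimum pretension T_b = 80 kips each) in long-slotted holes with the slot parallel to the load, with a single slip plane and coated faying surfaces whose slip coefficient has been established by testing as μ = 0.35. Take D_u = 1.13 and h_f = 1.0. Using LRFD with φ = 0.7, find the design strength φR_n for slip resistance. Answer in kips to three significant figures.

221 kips

R_n = μ · D_u · h_f · T_b · n_s · n_b = 0.35 × 1.13 × 1.0 × 80 × 1 × 10 = 316.4 kips.
Design strength φR_n = 0.7 × 316.4 = 221 kips.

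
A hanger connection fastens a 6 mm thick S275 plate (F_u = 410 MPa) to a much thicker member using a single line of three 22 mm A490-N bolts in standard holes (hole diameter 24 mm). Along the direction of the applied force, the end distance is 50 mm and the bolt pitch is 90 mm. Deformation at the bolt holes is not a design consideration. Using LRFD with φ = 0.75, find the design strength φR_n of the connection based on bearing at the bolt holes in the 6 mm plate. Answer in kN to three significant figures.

Per bolt r_n = 1.5 l_c t F_u ≤ 3.0 d t F_u; upper limit = 3.0 × 22 × 6 × 410 / 1000 = 162.4 kN.
Edge bolt: l_c = 50 − 24/2 = 38 mm → 1.5 × 38 × 6 × 410 / 1000 = 140.2 → r_n = 140.2 kN.
Interior bolts: l_c = 90 − 24 = 66 mm → 1.5 × 66 × 6 × 410 / 1000 = 243.5 → r_n = 162.4 kN.
R_n = 1 × 140.2 + 2 × 162.4 = 464.9 kN.
Design strength φR_n = 0.75 × 464.9 = 349 kN.

349 kN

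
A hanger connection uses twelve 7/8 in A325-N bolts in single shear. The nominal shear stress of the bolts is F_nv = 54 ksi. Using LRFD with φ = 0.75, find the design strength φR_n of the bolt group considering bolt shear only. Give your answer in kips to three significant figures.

292 kips

A_b = π × 0.875² / 4 = 0.6013 in².
R_n = F_nv · A_b · n · n_s = 54 × 0.6013 × 12 × 1 = 389.7 kips.
Design strength φR_n = 0.75 × 389.7 = 292 kips.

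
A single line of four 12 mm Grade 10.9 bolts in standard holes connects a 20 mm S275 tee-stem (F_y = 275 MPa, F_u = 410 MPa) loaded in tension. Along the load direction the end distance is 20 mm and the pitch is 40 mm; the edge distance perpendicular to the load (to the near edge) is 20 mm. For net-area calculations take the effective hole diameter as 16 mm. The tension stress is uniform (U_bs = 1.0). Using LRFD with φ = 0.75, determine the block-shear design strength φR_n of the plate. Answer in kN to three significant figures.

384 kN

Shear plane L_v = 20 + 3·40 = 140 mm; A_gv = 140 × 20 = 2800 mm².
A_nv = (140 − 3.5·16) × 20 = 1680 mm².
A_nt = (20 − 0.5·16) × 20 = 240 mm².
0.6 F_u A_nv = 413.3 kN; 0.6 F_y A_gv = 462 kN → shear rupture governs the shear term.
R_n = 413.3 + 1.0 × 410 × 240 / 1000 = 511.7 kN.
Design strength φR_n = 0.75 × 511.7 = 384 kN.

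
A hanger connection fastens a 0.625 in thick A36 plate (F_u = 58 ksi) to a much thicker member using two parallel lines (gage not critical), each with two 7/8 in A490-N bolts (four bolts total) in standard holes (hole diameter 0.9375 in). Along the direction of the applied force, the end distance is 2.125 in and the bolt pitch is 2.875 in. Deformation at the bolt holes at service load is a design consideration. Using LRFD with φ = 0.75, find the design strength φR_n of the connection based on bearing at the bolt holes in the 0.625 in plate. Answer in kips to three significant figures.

Per bolt r_n = 1.2 l_c t F_u ≤ 2.4 d t F_u; upper limit = 2.4 × 0.875 × 0.625 × 58 = 76.12 kips.
Edge bolt: l_c = 2.125 − 0.9375/2 = 1.656 in → 1.2 × 1.656 × 0.625 × 58 = 72.05 → r_n = 72.05 kips.
Interior bolts: l_c = 2.875 − 0.9375 = 1.938 in → 1.2 × 1.938 × 0.625 × 58 = 84.28 → r_n = 76.12 kips.
R_n = 2 × 72.05 + 2 × 76.12 = 296.3 kips.
Design strength φR_n = 0.75 × 296.3 = 222 kips.

222 kips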